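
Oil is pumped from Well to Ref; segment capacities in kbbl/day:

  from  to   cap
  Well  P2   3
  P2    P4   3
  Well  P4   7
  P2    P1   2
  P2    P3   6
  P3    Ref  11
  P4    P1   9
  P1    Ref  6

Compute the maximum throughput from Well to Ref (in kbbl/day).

Augment Well→P4→P1→Ref: bottleneck 6, flow now 6.
Augment Well→P2→P3→Ref: bottleneck 3, flow now 9.
No augmenting path remains; maximum flow = 9.
In the residual graph, reachable from Well: {Well, P4, P1}.
Min-cut edges: Well→P2 (3), P1→Ref (6); capacity 3 + 6 = 9.
This cut is saturated, so no flow can exceed 9.

9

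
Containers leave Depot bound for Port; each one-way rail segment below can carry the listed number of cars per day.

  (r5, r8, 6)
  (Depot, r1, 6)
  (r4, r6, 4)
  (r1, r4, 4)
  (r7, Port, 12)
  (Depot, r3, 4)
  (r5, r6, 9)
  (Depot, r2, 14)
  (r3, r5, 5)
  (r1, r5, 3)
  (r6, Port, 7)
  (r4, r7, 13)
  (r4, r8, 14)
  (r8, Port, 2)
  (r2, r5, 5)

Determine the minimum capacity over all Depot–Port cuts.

13

Augment Depot→r1→r4→r6→Port: bottleneck 4, flow now 4.
Augment Depot→r1→r5→r6→Port: bottleneck 2, flow now 6.
Augment Depot→r2→r5→r6→Port: bottleneck 1, flow now 7.
Augment Depot→r2→r5→r8→Port: bottleneck 2, flow now 9.
Augment Depot→r2→r5→r6→r4→r7→Port: bottleneck 2, flow now 11. (uses reverse residual edge)
Augment Depot→r3→r5→r6→r4→r7→Port: bottleneck 2, flow now 13. (uses reverse residual edge)
No augmenting path remains; maximum flow = 13.
By max-flow min-cut, the minimum cut capacity equals the max flow.
In the residual graph, reachable from Depot: {Depot, r1, r2, r3, r5, r6, r8}.
Min-cut edges: r1→r4 (4), r6→Port (7), r8→Port (2); capacity 4 + 7 + 2 = 13.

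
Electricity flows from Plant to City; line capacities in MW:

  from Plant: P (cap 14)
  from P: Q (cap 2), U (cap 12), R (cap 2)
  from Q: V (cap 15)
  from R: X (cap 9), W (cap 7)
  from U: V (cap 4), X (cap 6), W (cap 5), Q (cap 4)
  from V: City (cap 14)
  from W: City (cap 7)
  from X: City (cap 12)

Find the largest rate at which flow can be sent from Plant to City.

Augment Plant→P→Q→V→City: bottleneck 2, flow now 2.
Augment Plant→P→R→W→City: bottleneck 2, flow now 4.
Augment Plant→P→U→V→City: bottleneck 4, flow now 8.
Augment Plant→P→U→W→City: bottleneck 5, flow now 13.
Augment Plant→P→U→X→City: bottleneck 1, flow now 14.
No augmenting path remains; maximum flow = 14.
In the residual graph, reachable from Plant: {Plant}.
Min-cut edges: Plant→P (14); capacity 14 = 14.
This cut is saturated, so no flow can exceed 14.

14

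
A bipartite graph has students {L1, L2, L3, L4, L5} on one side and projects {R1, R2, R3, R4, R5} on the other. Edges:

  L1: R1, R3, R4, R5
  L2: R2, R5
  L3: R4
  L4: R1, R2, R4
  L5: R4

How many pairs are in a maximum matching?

4

Unit-capacity flow: source→left, listed edges, right→sink; max matching = max flow.
Augmenting path L1→R1 (+1); matched 1.
Augmenting path L2→R2 (+1); matched 2.
Augmenting path L3→R4 (+1); matched 3.
Augmenting path L4→R1→L1→R3 (+1); matched 4.
No augmenting path remains; maximum matching = 4.
König certificate: {L1, L2, L4, R4} is a vertex cover of size 4 (every listed pair touches it), so no matching can be larger.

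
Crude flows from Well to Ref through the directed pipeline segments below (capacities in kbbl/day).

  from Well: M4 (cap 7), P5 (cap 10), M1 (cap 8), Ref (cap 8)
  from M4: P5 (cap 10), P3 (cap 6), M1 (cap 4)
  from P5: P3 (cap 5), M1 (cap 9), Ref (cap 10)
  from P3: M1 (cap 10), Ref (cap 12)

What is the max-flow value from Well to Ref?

25

Augment Well→Ref: bottleneck 8, flow now 8.
Augment Well→P5→Ref: bottleneck 10, flow now 18.
Augment Well→M4→P3→Ref: bottleneck 6, flow now 24.
Augment Well→M4→P5→P3→Ref: bottleneck 1, flow now 25.
No augmenting path remains; maximum flow = 25.
In the residual graph, reachable from Well: {Well, M1}.
Min-cut edges: Well→M4 (7), Well→P5 (10), Well→Ref (8); capacity 7 + 10 + 8 = 25.
This cut is saturated, so no flow can exceed 25.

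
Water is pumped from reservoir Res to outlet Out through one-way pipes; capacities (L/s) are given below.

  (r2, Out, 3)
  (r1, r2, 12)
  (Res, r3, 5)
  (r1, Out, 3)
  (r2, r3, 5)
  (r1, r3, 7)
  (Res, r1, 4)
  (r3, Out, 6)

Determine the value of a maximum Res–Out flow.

Augment Res→r1→Out: bottleneck 3, flow now 3.
Augment Res→r3→Out: bottleneck 5, flow now 8.
Augment Res→r1→r2→Out: bottleneck 1, flow now 9.
No augmenting path remains; maximum flow = 9.
In the residual graph, reachable from Res: {Res}.
Min-cut edges: Res→r1 (4), Res→r3 (5); capacity 4 + 5 = 9.
This cut is saturated, so no flow can exceed 9.

9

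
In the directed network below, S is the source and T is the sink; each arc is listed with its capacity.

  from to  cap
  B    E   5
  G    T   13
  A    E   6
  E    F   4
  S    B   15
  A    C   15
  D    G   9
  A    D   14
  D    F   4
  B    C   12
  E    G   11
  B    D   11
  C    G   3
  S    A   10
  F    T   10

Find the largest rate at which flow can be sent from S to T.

21

Augment S→A→C→G→T: bottleneck 3, flow now 3.
Augment S→A→D→F→T: bottleneck 4, flow now 7.
Augment S→A→D→G→T: bottleneck 3, flow now 10.
Augment S→B→D→G→T: bottleneck 6, flow now 16.
Augment S→B→E→F→T: bottleneck 4, flow now 20.
Augment S→B→E→G→T: bottleneck 1, flow now 21.
No augmenting path remains; maximum flow = 21.
In the residual graph, reachable from S: {S, A, B, C, D, E, G}.
Min-cut edges: D→F (4), E→F (4), G→T (13); capacity 4 + 4 + 13 = 21.
This cut is saturated, so no flow can exceed 21.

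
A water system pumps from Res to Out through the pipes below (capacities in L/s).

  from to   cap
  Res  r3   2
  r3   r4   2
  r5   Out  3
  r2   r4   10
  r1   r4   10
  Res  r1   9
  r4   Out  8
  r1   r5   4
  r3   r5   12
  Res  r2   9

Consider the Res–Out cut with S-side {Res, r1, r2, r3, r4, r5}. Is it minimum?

Given cut capacity: 8 + 3 = 11.
Augment Res→r1→r4→Out: bottleneck 8, flow now 8.
Augment Res→r1→r5→Out: bottleneck 1, flow now 9.
Augment Res→r3→r5→Out: bottleneck 2, flow now 11.
No augmenting path remains; maximum flow = 11.
Cut capacity 11 equals the max flow, so it is a minimum cut.

Yes — it is a minimum cut (capacity 11).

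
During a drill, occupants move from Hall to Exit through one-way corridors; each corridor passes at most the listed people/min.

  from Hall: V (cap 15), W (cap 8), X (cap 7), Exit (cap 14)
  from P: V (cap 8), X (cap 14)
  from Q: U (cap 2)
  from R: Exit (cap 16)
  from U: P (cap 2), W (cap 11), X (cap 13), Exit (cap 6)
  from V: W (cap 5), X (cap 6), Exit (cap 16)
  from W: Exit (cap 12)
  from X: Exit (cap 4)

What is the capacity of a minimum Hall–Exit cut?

41

Augment Hall→Exit: bottleneck 14, flow now 14.
Augment Hall→V→Exit: bottleneck 15, flow now 29.
Augment Hall→W→Exit: bottleneck 8, flow now 37.
Augment Hall→X→Exit: bottleneck 4, flow now 41.
No augmenting path remains; maximum flow = 41.
By max-flow min-cut, the minimum cut capacity equals the max flow.
In the residual graph, reachable from Hall: {Hall, X}.
Min-cut edges: Hall→V (15), Hall→W (8), Hall→Exit (14), X→Exit (4); capacity 15 + 8 + 14 + 4 = 41.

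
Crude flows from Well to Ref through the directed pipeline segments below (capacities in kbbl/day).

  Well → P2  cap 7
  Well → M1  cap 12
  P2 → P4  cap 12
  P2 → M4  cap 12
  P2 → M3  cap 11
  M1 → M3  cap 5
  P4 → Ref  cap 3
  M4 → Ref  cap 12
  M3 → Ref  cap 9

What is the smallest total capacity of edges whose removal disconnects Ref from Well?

12

Augment Well→P2→P4→Ref: bottleneck 3, flow now 3.
Augment Well→P2→M4→Ref: bottleneck 4, flow now 7.
Augment Well→M1→M3→Ref: bottleneck 5, flow now 12.
No augmenting path remains; maximum flow = 12.
By max-flow min-cut, the minimum cut capacity equals the max flow.
In the residual graph, reachable from Well: {Well, M1}.
Min-cut edges: Well→P2 (7), M1→M3 (5); capacity 7 + 5 = 12.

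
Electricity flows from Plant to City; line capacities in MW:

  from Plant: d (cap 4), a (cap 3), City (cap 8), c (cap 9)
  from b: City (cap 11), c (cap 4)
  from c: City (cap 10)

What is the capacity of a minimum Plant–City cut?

Augment Plant→City: bottleneck 8, flow now 8.
Augment Plant→c→City: bottleneck 9, flow now 17.
No augmenting path remains; maximum flow = 17.
By max-flow min-cut, the minimum cut capacity equals the max flow.
In the residual graph, reachable from Plant: {Plant, a, d}.
Min-cut edges: Plant→c (9), Plant→City (8); capacity 9 + 8 = 17.

17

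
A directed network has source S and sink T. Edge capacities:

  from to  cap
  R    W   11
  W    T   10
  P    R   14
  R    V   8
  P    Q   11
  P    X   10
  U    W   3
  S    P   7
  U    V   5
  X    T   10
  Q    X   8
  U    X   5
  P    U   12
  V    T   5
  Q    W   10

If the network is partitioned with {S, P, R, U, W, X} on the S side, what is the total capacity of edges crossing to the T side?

Edges leaving {S, P, R, U, W, X}: P→Q (11), R→V (8), U→V (5), W→T (10), X→T (10).
Cut capacity = 11 + 8 + 5 + 10 + 10 = 44.

44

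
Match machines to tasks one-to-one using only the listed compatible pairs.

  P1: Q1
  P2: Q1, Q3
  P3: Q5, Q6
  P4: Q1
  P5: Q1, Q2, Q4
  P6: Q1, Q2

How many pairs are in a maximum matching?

Unit-capacity flow: source→left, listed edges, right→sink; max matching = max flow.
Augmenting path P1→Q1 (+1); matched 1.
Augmenting path P2→Q3 (+1); matched 2.
Augmenting path P3→Q5 (+1); matched 3.
Augmenting path P5→Q2 (+1); matched 4.
Augmenting path P6→Q2→P5→Q4 (+1); matched 5.
No augmenting path remains; maximum matching = 5.
König certificate: {P2, P3, P5, P6, Q1} is a vertex cover of size 5 (every listed pair touches it), so no matching can be larger.

5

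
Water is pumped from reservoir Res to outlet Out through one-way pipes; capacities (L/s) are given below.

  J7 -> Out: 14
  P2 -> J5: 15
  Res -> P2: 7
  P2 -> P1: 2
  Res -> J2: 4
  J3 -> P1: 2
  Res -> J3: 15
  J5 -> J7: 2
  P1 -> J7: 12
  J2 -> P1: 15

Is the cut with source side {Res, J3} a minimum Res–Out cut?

Given cut capacity: 4 + 7 + 2 = 13.
Augment Res→J2→P1→J7→Out: bottleneck 4, flow now 4.
Augment Res→J3→P1→J7→Out: bottleneck 2, flow now 6.
Augment Res→P2→J5→J7→Out: bottleneck 2, flow now 8.
Augment Res→P2→P1→J7→Out: bottleneck 2, flow now 10.
No augmenting path remains; maximum flow = 10.
In the residual graph, reachable from Res: {Res, J3, P2, J5}.
Min-cut edges: Res→J2 (4), J3→P1 (2), P2→P1 (2), J5→J7 (2); capacity 4 + 2 + 2 + 2 = 10.
Cut capacity 13 exceeds the max flow 10, so it is not minimum.

No — its capacity is 13, but the minimum cut has capacity 10.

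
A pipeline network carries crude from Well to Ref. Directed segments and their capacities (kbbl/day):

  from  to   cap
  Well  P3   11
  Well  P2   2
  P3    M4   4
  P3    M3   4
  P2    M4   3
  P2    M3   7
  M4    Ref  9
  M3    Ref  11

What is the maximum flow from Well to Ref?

Augment Well→P3→M4→Ref: bottleneck 4, flow now 4.
Augment Well→P3→M3→Ref: bottleneck 4, flow now 8.
Augment Well→P2→M4→Ref: bottleneck 2, flow now 10.
No augmenting path remains; maximum flow = 10.
In the residual graph, reachable from Well: {Well, P3}.
Min-cut edges: Well→P2 (2), P3→M4 (4), P3→M3 (4); capacity 2 + 4 + 4 = 10.
This cut is saturated, so no flow can exceed 10.

10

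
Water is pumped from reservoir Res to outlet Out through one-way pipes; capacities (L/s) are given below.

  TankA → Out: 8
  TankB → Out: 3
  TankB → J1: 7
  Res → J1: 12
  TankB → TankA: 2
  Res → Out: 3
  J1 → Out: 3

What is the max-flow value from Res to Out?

6

Augment Res→Out: bottleneck 3, flow now 3.
Augment Res→J1→Out: bottleneck 3, flow now 6.
No augmenting path remains; maximum flow = 6.
In the residual graph, reachable from Res: {Res, J1}.
Min-cut edges: Res→Out (3), J1→Out (3); capacity 3 + 3 = 6.
This cut is saturated, so no flow can exceed 6.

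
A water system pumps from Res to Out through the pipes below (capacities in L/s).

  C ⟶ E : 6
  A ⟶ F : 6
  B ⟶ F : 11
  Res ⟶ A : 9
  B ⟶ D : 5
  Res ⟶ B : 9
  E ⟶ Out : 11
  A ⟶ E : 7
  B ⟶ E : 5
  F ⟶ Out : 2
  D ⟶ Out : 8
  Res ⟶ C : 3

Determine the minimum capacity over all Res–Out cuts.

18

Augment Res→A→E→Out: bottleneck 7, flow now 7.
Augment Res→A→F→Out: bottleneck 2, flow now 9.
Augment Res→B→D→Out: bottleneck 5, flow now 14.
Augment Res→B→E→Out: bottleneck 4, flow now 18.
No augmenting path remains; maximum flow = 18.
By max-flow min-cut, the minimum cut capacity equals the max flow.
In the residual graph, reachable from Res: {Res, A, B, C, E, F}.
Min-cut edges: B→D (5), E→Out (11), F→Out (2); capacity 5 + 11 + 2 = 18.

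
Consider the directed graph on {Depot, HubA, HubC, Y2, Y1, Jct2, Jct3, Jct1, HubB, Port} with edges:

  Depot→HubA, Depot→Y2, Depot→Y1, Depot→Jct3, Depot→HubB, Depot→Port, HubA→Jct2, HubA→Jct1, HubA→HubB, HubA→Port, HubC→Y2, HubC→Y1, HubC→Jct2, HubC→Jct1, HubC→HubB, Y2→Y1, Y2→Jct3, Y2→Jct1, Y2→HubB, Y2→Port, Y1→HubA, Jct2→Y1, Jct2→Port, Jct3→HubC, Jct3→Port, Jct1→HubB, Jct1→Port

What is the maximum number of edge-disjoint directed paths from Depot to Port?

5

Assign every edge capacity 1; by Menger, the answer equals the max flow.
Path Depot→Port (+1); total 1.
Path Depot→HubA→Port (+1); total 2.
Path Depot→Y2→Port (+1); total 3.
Path Depot→Jct3→Port (+1); total 4.
Path Depot→Y1→HubA→Jct2→Port (+1); total 5.
No residual Depot→Port path; max flow = 5.
Certifying cut of size 5: {Depot→HubA, Depot→Jct3, Depot→Port, Depot→Y1, Depot→Y2}.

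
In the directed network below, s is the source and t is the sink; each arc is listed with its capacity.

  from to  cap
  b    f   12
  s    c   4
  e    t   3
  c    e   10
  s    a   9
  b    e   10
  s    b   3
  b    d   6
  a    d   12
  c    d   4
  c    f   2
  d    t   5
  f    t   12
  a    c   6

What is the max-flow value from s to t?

13

Augment s→a→d→t: bottleneck 5, flow now 5.
Augment s→b→e→t: bottleneck 3, flow now 8.
Augment s→c→f→t: bottleneck 2, flow now 10.
Augment s→c→e→b→f→t: bottleneck 2, flow now 12. (uses reverse residual edge)
Augment s→a→c→e→b→f→t: bottleneck 1, flow now 13. (uses reverse residual edge)
No augmenting path remains; maximum flow = 13.
In the residual graph, reachable from s: {s, a, c, d, e}.
Min-cut edges: s→b (3), c→f (2), d→t (5), e→t (3); capacity 3 + 2 + 5 + 3 = 13.
This cut is saturated, so no flow can exceed 13.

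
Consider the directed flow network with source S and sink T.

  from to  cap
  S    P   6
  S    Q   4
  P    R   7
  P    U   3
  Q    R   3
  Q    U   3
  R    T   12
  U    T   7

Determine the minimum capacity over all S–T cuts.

10

Augment S→P→R→T: bottleneck 6, flow now 6.
Augment S→Q→R→T: bottleneck 3, flow now 9.
Augment S→Q→U→T: bottleneck 1, flow now 10.
No augmenting path remains; maximum flow = 10.
By max-flow min-cut, the minimum cut capacity equals the max flow.
In the residual graph, reachable from S: {S}.
Min-cut edges: S→P (6), S→Q (4); capacity 6 + 4 = 10.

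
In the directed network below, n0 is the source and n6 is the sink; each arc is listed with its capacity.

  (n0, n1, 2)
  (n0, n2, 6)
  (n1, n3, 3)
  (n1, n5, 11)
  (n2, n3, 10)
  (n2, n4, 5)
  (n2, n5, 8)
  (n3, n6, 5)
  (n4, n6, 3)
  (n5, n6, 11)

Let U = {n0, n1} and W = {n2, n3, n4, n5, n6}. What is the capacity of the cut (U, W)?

Edges leaving {n0, n1}: n0→n2 (6), n1→n3 (3), n1→n5 (11).
Cut capacity = 6 + 3 + 11 = 20.

20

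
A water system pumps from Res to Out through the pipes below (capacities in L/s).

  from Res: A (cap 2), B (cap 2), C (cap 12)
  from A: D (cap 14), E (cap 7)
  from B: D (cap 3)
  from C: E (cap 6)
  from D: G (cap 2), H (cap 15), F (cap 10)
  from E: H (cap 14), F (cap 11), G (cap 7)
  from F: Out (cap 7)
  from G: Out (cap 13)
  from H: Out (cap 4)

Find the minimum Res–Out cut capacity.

Augment Res→A→D→F→Out: bottleneck 2, flow now 2.
Augment Res→B→D→F→Out: bottleneck 2, flow now 4.
Augment Res→C→E→F→Out: bottleneck 3, flow now 7.
Augment Res→C→E→G→Out: bottleneck 3, flow now 10.
No augmenting path remains; maximum flow = 10.
By max-flow min-cut, the minimum cut capacity equals the max flow.
In the residual graph, reachable from Res: {Res, C}.
Min-cut edges: Res→A (2), Res→B (2), C→E (6); capacity 2 + 2 + 6 = 10.

10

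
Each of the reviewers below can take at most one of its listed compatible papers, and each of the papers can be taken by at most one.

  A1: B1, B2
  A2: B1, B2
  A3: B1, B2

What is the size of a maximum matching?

2

Unit-capacity flow: source→left, listed edges, right→sink; max matching = max flow.
Augmenting path A1→B1 (+1); matched 1.
Augmenting path A2→B2 (+1); matched 2.
No augmenting path remains; maximum matching = 2.
König certificate: {B1, B2} is a vertex cover of size 2 (every listed pair touches it), so no matching can be larger.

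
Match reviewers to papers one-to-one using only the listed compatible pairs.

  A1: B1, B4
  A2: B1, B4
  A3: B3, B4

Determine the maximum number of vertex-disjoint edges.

Unit-capacity flow: source→left, listed edges, right→sink; max matching = max flow.
Augmenting path A1→B1 (+1); matched 1.
Augmenting path A2→B4 (+1); matched 2.
Augmenting path A3→B3 (+1); matched 3.
No augmenting path remains; maximum matching = 3.
König certificate: {A1, A2, A3} is a vertex cover of size 3 (every listed pair touches it), so no matching can be larger.

3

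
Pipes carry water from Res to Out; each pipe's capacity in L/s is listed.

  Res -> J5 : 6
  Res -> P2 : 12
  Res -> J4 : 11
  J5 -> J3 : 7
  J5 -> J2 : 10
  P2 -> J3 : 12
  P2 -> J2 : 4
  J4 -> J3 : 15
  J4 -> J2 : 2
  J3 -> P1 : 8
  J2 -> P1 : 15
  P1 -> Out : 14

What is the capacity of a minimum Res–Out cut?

Augment Res→J5→J3→P1→Out: bottleneck 6, flow now 6.
Augment Res→P2→J3→P1→Out: bottleneck 2, flow now 8.
Augment Res→P2→J2→P1→Out: bottleneck 4, flow now 12.
Augment Res→J4→J2→P1→Out: bottleneck 2, flow now 14.
No augmenting path remains; maximum flow = 14.
By max-flow min-cut, the minimum cut capacity equals the max flow.
In the residual graph, reachable from Res: {Res, J5, P2, J4, J3, J2, P1}.
Min-cut edges: P1→Out (14); capacity 14 = 14.

14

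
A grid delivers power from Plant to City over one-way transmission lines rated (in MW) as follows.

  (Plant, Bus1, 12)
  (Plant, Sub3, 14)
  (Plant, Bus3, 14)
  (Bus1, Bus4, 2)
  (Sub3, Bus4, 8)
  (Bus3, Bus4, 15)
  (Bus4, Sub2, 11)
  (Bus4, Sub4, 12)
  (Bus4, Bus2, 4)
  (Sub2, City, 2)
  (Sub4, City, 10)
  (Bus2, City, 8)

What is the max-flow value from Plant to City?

Augment Plant→Bus1→Bus4→Sub2→City: bottleneck 2, flow now 2.
Augment Plant→Sub3→Bus4→Sub4→City: bottleneck 8, flow now 10.
Augment Plant→Bus3→Bus4→Sub4→City: bottleneck 2, flow now 12.
Augment Plant→Bus3→Bus4→Bus2→City: bottleneck 4, flow now 16.
No augmenting path remains; maximum flow = 16.
In the residual graph, reachable from Plant: {Plant, Bus1, Sub3, Bus3, Bus4, Sub2, Sub4}.
Min-cut edges: Bus4→Bus2 (4), Sub2→City (2), Sub4→City (10); capacity 4 + 2 + 10 = 16.
This cut is saturated, so no flow can exceed 16.

16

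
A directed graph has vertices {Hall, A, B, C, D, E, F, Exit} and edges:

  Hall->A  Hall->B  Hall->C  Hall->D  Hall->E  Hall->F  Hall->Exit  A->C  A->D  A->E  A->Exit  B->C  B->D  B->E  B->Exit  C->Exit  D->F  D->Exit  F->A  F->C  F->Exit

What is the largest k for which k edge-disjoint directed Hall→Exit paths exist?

Assign every edge capacity 1; by Menger, the answer equals the max flow.
Path Hall→Exit (+1); total 1.
Path Hall→A→Exit (+1); total 2.
Path Hall→B→Exit (+1); total 3.
Path Hall→C→Exit (+1); total 4.
Path Hall→D→Exit (+1); total 5.
Path Hall→F→Exit (+1); total 6.
No residual Hall→Exit path; max flow = 6.
Certifying cut of size 6: {Hall→A, Hall→B, Hall→C, Hall→D, Hall→Exit, Hall→F}.

6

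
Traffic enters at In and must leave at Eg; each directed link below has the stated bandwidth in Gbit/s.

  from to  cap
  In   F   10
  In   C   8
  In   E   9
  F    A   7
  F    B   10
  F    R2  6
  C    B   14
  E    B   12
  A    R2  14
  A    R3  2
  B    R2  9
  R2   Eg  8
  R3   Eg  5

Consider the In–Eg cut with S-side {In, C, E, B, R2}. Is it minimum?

No — its capacity is 18, but the minimum cut has capacity 10.

Given cut capacity: 10 + 8 = 18.
Augment In→F→R2→Eg: bottleneck 6, flow now 6.
Augment In→F→A→R2→Eg: bottleneck 2, flow now 8.
Augment In→F→A→R3→Eg: bottleneck 2, flow now 10.
No augmenting path remains; maximum flow = 10.
In the residual graph, reachable from In: {In, F, C, E, A, B, R2}.
Min-cut edges: A→R3 (2), R2→Eg (8); capacity 2 + 8 = 10.
Cut capacity 18 exceeds the max flow 10, so it is not minimum.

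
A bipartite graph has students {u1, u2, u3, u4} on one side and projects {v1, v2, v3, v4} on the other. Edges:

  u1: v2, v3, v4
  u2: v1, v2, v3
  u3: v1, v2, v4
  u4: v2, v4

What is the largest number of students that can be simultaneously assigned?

4

Unit-capacity flow: source→left, listed edges, right→sink; max matching = max flow.
Augmenting path u1→v2 (+1); matched 1.
Augmenting path u2→v1 (+1); matched 2.
Augmenting path u3→v4 (+1); matched 3.
Augmenting path u4→v2→u1→v3 (+1); matched 4.
No augmenting path remains; maximum matching = 4.
König certificate: {u1, u2, u3, u4} is a vertex cover of size 4 (every listed pair touches it), so no matching can be larger.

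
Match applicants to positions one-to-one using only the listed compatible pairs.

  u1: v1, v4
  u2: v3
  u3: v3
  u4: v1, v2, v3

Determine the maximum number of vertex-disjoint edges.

Unit-capacity flow: source→left, listed edges, right→sink; max matching = max flow.
Augmenting path u1→v1 (+1); matched 1.
Augmenting path u2→v3 (+1); matched 2.
Augmenting path u4→v2 (+1); matched 3.
No augmenting path remains; maximum matching = 3.
König certificate: {u1, u4, v3} is a vertex cover of size 3 (every listed pair touches it), so no matching can be larger.

3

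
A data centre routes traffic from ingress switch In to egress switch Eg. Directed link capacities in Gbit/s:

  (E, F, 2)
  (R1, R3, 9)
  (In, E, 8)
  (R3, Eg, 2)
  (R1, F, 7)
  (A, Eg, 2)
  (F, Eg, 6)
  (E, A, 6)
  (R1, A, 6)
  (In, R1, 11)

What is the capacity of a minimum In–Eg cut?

Augment In→R1→R3→Eg: bottleneck 2, flow now 2.
Augment In→R1→A→Eg: bottleneck 2, flow now 4.
Augment In→R1→F→Eg: bottleneck 6, flow now 10.
No augmenting path remains; maximum flow = 10.
By max-flow min-cut, the minimum cut capacity equals the max flow.
In the residual graph, reachable from In: {In, R1, E, R3, A, F}.
Min-cut edges: R3→Eg (2), A→Eg (2), F→Eg (6); capacity 2 + 2 + 6 = 10.

10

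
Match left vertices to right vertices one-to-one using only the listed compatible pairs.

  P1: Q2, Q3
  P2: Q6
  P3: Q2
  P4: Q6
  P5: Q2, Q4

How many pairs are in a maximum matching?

4

Unit-capacity flow: source→left, listed edges, right→sink; max matching = max flow.
Augmenting path P1→Q2 (+1); matched 1.
Augmenting path P2→Q6 (+1); matched 2.
Augmenting path P5→Q4 (+1); matched 3.
Augmenting path P3→Q2→P1→Q3 (+1); matched 4.
No augmenting path remains; maximum matching = 4.
König certificate: {P1, P3, P5, Q6} is a vertex cover of size 4 (every listed pair touches it), so no matching can be larger.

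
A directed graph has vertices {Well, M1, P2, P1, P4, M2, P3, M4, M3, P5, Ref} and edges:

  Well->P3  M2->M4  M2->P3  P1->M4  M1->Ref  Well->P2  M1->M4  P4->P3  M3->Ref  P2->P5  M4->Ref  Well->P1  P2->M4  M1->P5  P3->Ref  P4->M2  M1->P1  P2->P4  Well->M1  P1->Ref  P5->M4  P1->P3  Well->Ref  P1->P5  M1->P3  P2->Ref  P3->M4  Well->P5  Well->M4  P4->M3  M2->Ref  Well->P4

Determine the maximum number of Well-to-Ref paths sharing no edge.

Assign every edge capacity 1; by Menger, the answer equals the max flow.
Path Well→Ref (+1); total 1.
Path Well→M1→Ref (+1); total 2.
Path Well→P2→Ref (+1); total 3.
Path Well→P1→Ref (+1); total 4.
Path Well→P3→Ref (+1); total 5.
Path Well→M4→Ref (+1); total 6.
Path Well→P4→M2→Ref (+1); total 7.
No residual Well→Ref path; max flow = 7.
Certifying cut of size 7: {M4→Ref, Well→M1, Well→P1, Well→P2, Well→P3, Well→P4, Well→Ref}.

7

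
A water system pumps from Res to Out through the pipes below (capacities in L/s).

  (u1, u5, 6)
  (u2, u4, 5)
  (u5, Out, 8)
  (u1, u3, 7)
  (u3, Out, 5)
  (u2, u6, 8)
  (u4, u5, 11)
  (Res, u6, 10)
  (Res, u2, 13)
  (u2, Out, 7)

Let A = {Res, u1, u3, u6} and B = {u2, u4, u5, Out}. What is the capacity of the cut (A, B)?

24

Edges leaving {Res, u1, u3, u6}: Res→u2 (13), u1→u5 (6), u3→Out (5).
Cut capacity = 13 + 6 + 5 = 24.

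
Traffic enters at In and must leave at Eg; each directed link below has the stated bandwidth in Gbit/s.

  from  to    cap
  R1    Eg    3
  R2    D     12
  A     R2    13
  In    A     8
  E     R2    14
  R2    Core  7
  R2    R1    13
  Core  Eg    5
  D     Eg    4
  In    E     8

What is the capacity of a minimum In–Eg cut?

Augment In→E→R2→D→Eg: bottleneck 4, flow now 4.
Augment In→E→R2→Core→Eg: bottleneck 4, flow now 8.
Augment In→A→R2→Core→Eg: bottleneck 1, flow now 9.
Augment In→A→R2→R1→Eg: bottleneck 3, flow now 12.
No augmenting path remains; maximum flow = 12.
By max-flow min-cut, the minimum cut capacity equals the max flow.
In the residual graph, reachable from In: {In, E, A, R2, D, Core, R1}.
Min-cut edges: D→Eg (4), Core→Eg (5), R1→Eg (3); capacity 4 + 5 + 3 = 12.

12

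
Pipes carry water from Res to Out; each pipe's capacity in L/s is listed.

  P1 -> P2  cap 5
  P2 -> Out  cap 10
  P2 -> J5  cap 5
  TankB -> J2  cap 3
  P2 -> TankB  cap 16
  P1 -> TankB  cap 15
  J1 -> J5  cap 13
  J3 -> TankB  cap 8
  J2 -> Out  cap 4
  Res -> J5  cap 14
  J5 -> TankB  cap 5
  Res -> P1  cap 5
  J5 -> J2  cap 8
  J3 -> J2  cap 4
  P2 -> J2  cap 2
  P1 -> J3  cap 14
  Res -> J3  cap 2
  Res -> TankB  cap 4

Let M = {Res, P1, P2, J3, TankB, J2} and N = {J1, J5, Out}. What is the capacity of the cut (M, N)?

Edges leaving {Res, P1, P2, J3, TankB, J2}: Res→J5 (14), P2→J5 (5), P2→Out (10), J2→Out (4).
Cut capacity = 14 + 5 + 10 + 4 = 33.

33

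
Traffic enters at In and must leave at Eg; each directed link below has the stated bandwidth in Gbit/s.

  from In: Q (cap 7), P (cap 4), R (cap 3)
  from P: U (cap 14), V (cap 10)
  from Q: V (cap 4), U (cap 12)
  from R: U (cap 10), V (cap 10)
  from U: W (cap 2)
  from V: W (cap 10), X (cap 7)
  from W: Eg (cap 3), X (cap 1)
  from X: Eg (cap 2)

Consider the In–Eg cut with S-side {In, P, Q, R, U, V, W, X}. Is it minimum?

Given cut capacity: 3 + 2 = 5.
Augment In→P→U→W→Eg: bottleneck 2, flow now 2.
Augment In→P→V→W→Eg: bottleneck 1, flow now 3.
Augment In→P→V→X→Eg: bottleneck 1, flow now 4.
Augment In→Q→V→X→Eg: bottleneck 1, flow now 5.
No augmenting path remains; maximum flow = 5.
Cut capacity 5 equals the max flow, so it is a minimum cut.

Yes — it is a minimum cut (capacity 5).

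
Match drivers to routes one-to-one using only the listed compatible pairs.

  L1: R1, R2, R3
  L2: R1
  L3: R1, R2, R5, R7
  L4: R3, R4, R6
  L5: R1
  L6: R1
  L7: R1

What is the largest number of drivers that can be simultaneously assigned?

4

Unit-capacity flow: source→left, listed edges, right→sink; max matching = max flow.
Augmenting path L1→R1 (+1); matched 1.
Augmenting path L3→R2 (+1); matched 2.
Augmenting path L4→R3 (+1); matched 3.
Augmenting path L2→R1→L1→R2→L3→R5 (+1); matched 4.
No augmenting path remains; maximum matching = 4.
König certificate: {L1, L3, L4, R1} is a vertex cover of size 4 (every listed pair touches it), so no matching can be larger.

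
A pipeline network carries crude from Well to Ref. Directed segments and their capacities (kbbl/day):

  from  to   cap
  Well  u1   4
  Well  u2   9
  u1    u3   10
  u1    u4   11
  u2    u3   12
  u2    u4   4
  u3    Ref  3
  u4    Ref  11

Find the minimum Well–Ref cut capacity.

Augment Well→u1→u3→Ref: bottleneck 3, flow now 3.
Augment Well→u1→u4→Ref: bottleneck 1, flow now 4.
Augment Well→u2→u4→Ref: bottleneck 4, flow now 8.
Augment Well→u2→u3→u1→u4→Ref: bottleneck 3, flow now 11. (uses reverse residual edge)
No augmenting path remains; maximum flow = 11.
By max-flow min-cut, the minimum cut capacity equals the max flow.
In the residual graph, reachable from Well: {Well, u2, u3}.
Min-cut edges: Well→u1 (4), u2→u4 (4), u3→Ref (3); capacity 4 + 4 + 3 = 11.

11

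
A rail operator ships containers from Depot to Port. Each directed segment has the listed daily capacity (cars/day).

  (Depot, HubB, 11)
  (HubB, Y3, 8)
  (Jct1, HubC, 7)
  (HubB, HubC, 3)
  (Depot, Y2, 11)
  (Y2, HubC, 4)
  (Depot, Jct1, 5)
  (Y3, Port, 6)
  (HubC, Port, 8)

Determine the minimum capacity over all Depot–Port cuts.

Augment Depot→Y2→HubC→Port: bottleneck 4, flow now 4.
Augment Depot→HubB→HubC→Port: bottleneck 3, flow now 7.
Augment Depot→HubB→Y3→Port: bottleneck 6, flow now 13.
Augment Depot→Jct1→HubC→Port: bottleneck 1, flow now 14.
No augmenting path remains; maximum flow = 14.
By max-flow min-cut, the minimum cut capacity equals the max flow.
In the residual graph, reachable from Depot: {Depot, Y2, HubB, Jct1, HubC, Y3}.
Min-cut edges: HubC→Port (8), Y3→Port (6); capacity 8 + 6 = 14.

14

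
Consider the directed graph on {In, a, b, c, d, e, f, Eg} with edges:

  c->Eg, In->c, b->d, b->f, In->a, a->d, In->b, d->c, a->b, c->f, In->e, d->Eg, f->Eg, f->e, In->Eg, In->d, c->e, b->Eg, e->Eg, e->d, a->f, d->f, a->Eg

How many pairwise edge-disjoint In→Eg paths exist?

6

Assign every edge capacity 1; by Menger, the answer equals the max flow.
Path In→Eg (+1); total 1.
Path In→a→Eg (+1); total 2.
Path In→b→Eg (+1); total 3.
Path In→c→Eg (+1); total 4.
Path In→d→Eg (+1); total 5.
Path In→e→Eg (+1); total 6.
No residual In→Eg path; max flow = 6.
Certifying cut of size 6: {In→Eg, In→a, In→b, In→c, In→d, In→e}.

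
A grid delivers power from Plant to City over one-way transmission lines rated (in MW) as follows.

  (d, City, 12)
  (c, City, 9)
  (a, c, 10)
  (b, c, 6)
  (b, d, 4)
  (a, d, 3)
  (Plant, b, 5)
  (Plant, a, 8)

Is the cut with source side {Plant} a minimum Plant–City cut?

Given cut capacity: 8 + 5 = 13.
Augment Plant→a→c→City: bottleneck 8, flow now 8.
Augment Plant→b→c→City: bottleneck 1, flow now 9.
Augment Plant→b→d→City: bottleneck 4, flow now 13.
No augmenting path remains; maximum flow = 13.
Cut capacity 13 equals the max flow, so it is a minimum cut.

Yes — it is a minimum cut (capacity 13).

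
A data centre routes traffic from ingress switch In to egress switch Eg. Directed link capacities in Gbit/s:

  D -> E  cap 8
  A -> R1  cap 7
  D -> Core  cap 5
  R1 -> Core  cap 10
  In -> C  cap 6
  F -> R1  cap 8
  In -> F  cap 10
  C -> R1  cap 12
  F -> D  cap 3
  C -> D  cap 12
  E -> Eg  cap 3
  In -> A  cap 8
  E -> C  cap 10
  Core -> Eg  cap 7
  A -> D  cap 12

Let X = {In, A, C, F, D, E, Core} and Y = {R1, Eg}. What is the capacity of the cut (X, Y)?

37

Edges leaving {In, A, C, F, D, E, Core}: A→R1 (7), C→R1 (12), F→R1 (8), E→Eg (3), Core→Eg (7).
Cut capacity = 7 + 12 + 8 + 3 + 7 = 37.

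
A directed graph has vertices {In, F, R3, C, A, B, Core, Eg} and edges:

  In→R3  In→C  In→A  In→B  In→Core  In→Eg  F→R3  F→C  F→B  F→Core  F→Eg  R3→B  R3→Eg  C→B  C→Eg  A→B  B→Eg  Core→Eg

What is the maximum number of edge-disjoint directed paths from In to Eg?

5

Assign every edge capacity 1; by Menger, the answer equals the max flow.
Path In→Eg (+1); total 1.
Path In→R3→Eg (+1); total 2.
Path In→C→Eg (+1); total 3.
Path In→B→Eg (+1); total 4.
Path In→Core→Eg (+1); total 5.
No residual In→Eg path; max flow = 5.
Certifying cut of size 5: {B→Eg, In→C, In→Core, In→Eg, In→R3}.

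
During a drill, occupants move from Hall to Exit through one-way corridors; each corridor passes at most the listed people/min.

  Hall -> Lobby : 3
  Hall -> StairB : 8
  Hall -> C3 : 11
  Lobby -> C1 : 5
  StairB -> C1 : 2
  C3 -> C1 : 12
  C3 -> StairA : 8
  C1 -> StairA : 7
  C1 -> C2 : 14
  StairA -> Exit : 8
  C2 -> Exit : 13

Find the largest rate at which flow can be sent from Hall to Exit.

16

Augment Hall→C3→StairA→Exit: bottleneck 8, flow now 8.
Augment Hall→Lobby→C1→C2→Exit: bottleneck 3, flow now 11.
Augment Hall→StairB→C1→C2→Exit: bottleneck 2, flow now 13.
Augment Hall→C3→C1→C2→Exit: bottleneck 3, flow now 16.
No augmenting path remains; maximum flow = 16.
In the residual graph, reachable from Hall: {Hall, StairB}.
Min-cut edges: Hall→Lobby (3), Hall→C3 (11), StairB→C1 (2); capacity 3 + 11 + 2 = 16.
This cut is saturated, so no flow can exceed 16.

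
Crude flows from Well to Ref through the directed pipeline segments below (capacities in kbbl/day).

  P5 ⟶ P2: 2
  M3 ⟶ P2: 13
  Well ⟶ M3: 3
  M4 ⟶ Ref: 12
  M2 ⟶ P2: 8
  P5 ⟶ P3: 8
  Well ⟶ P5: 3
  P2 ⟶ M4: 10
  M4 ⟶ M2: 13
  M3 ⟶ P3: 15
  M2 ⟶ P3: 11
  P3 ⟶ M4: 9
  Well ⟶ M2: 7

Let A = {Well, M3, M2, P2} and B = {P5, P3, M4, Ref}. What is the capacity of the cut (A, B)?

Edges leaving {Well, M3, M2, P2}: Well→P5 (3), M3→P3 (15), M2→P3 (11), P2→M4 (10).
Cut capacity = 3 + 15 + 11 + 10 = 39.

39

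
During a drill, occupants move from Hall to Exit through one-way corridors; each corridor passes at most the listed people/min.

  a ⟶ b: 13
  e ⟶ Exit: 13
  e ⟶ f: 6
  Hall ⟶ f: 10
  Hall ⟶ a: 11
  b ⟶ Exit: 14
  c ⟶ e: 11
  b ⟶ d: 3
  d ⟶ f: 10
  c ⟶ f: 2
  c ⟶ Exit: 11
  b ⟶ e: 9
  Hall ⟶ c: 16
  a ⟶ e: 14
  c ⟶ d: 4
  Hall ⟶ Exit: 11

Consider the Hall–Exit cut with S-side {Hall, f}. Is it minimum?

Yes — it is a minimum cut (capacity 38).

Given cut capacity: 11 + 16 + 11 = 38.
Augment Hall→Exit: bottleneck 11, flow now 11.
Augment Hall→c→Exit: bottleneck 11, flow now 22.
Augment Hall→a→b→Exit: bottleneck 11, flow now 33.
Augment Hall→c→e→Exit: bottleneck 5, flow now 38.
No augmenting path remains; maximum flow = 38.
Cut capacity 38 equals the max flow, so it is a minimum cut.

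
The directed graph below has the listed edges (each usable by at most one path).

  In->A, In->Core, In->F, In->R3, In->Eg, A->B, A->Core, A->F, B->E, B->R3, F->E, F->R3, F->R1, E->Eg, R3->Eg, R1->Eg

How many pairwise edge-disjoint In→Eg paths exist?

4

Assign every edge capacity 1; by Menger, the answer equals the max flow.
Path In→Eg (+1); total 1.
Path In→R3→Eg (+1); total 2.
Path In→F→E→Eg (+1); total 3.
Path In→A→F→R1→Eg (+1); total 4.
No residual In→Eg path; max flow = 4.
Certifying cut of size 4: {In→A, In→Eg, In→F, In→R3}.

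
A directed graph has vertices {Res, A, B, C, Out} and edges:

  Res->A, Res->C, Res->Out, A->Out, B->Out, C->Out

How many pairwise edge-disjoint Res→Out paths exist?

3

Assign every edge capacity 1; by Menger, the answer equals the max flow.
Path Res→Out (+1); total 1.
Path Res→A→Out (+1); total 2.
Path Res→C→Out (+1); total 3.
No residual Res→Out path; max flow = 3.
Certifying cut of size 3: {Res→A, Res→C, Res→Out}.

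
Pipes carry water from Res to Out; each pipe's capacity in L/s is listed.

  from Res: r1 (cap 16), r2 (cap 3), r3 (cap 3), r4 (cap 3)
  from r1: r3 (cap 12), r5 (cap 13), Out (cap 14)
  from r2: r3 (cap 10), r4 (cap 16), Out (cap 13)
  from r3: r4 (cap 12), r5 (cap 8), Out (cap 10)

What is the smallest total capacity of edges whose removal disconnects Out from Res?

22

Augment Res→r1→Out: bottleneck 14, flow now 14.
Augment Res→r2→Out: bottleneck 3, flow now 17.
Augment Res→r3→Out: bottleneck 3, flow now 20.
Augment Res→r1→r3→Out: bottleneck 2, flow now 22.
No augmenting path remains; maximum flow = 22.
By max-flow min-cut, the minimum cut capacity equals the max flow.
In the residual graph, reachable from Res: {Res, r4}.
Min-cut edges: Res→r1 (16), Res→r2 (3), Res→r3 (3); capacity 16 + 3 + 3 = 22.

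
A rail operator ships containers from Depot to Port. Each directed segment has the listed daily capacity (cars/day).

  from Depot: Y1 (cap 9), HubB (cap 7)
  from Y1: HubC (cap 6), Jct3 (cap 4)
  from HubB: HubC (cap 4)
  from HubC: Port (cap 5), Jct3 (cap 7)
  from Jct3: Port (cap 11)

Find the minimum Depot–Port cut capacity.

13

Augment Depot→Y1→HubC→Port: bottleneck 5, flow now 5.
Augment Depot→Y1→Jct3→Port: bottleneck 4, flow now 9.
Augment Depot→HubB→HubC→Jct3→Port: bottleneck 4, flow now 13.
No augmenting path remains; maximum flow = 13.
By max-flow min-cut, the minimum cut capacity equals the max flow.
In the residual graph, reachable from Depot: {Depot, HubB}.
Min-cut edges: Depot→Y1 (9), HubB→HubC (4); capacity 9 + 4 = 13.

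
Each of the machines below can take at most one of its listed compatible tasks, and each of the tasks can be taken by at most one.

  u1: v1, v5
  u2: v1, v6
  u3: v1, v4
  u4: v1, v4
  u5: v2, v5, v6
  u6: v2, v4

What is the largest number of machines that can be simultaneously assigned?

5

Unit-capacity flow: source→left, listed edges, right→sink; max matching = max flow.
Augmenting path u1→v1 (+1); matched 1.
Augmenting path u2→v6 (+1); matched 2.
Augmenting path u3→v4 (+1); matched 3.
Augmenting path u5→v2 (+1); matched 4.
Augmenting path u4→v1→u1→v5 (+1); matched 5.
No augmenting path remains; maximum matching = 5.
König certificate: {v1, v2, v4, v5, v6} is a vertex cover of size 5 (every listed pair touches it), so no matching can be larger.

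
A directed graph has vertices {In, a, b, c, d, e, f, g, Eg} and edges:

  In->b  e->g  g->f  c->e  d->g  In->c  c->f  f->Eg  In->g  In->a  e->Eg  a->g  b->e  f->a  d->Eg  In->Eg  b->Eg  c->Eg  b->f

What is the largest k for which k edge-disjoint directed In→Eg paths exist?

Assign every edge capacity 1; by Menger, the answer equals the max flow.
Path In→Eg (+1); total 1.
Path In→b→Eg (+1); total 2.
Path In→c→Eg (+1); total 3.
Path In→g→f→Eg (+1); total 4.
No residual In→Eg path; max flow = 4.
Certifying cut of size 4: {In→Eg, In→b, In→c, g→f}.

4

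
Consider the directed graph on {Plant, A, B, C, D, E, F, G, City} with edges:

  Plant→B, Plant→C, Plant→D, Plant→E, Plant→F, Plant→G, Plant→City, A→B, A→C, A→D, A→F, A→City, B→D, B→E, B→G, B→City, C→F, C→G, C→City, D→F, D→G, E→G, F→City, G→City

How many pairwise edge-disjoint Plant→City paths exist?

Assign every edge capacity 1; by Menger, the answer equals the max flow.
Path Plant→City (+1); total 1.
Path Plant→B→City (+1); total 2.
Path Plant→C→City (+1); total 3.
Path Plant→F→City (+1); total 4.
Path Plant→G→City (+1); total 5.
No residual Plant→City path; max flow = 5.
Certifying cut of size 5: {F→City, G→City, Plant→B, Plant→C, Plant→City}.

5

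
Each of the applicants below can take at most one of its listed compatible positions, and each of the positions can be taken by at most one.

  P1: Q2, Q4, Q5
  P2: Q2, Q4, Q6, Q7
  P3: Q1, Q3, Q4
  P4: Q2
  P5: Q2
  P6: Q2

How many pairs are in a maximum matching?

Unit-capacity flow: source→left, listed edges, right→sink; max matching = max flow.
Augmenting path P1→Q2 (+1); matched 1.
Augmenting path P2→Q4 (+1); matched 2.
Augmenting path P3→Q1 (+1); matched 3.
Augmenting path P4→Q2→P1→Q5 (+1); matched 4.
No augmenting path remains; maximum matching = 4.
König certificate: {P1, P2, P3, Q2} is a vertex cover of size 4 (every listed pair touches it), so no matching can be larger.

4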